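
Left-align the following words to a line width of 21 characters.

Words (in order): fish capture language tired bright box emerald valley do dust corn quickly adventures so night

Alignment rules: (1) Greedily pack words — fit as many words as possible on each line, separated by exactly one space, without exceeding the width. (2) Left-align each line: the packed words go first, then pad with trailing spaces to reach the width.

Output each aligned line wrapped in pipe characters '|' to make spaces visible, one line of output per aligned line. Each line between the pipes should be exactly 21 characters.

Line 1: ['fish', 'capture', 'language'] (min_width=21, slack=0)
Line 2: ['tired', 'bright', 'box'] (min_width=16, slack=5)
Line 3: ['emerald', 'valley', 'do'] (min_width=17, slack=4)
Line 4: ['dust', 'corn', 'quickly'] (min_width=17, slack=4)
Line 5: ['adventures', 'so', 'night'] (min_width=19, slack=2)

Answer: |fish capture language|
|tired bright box     |
|emerald valley do    |
|dust corn quickly    |
|adventures so night  |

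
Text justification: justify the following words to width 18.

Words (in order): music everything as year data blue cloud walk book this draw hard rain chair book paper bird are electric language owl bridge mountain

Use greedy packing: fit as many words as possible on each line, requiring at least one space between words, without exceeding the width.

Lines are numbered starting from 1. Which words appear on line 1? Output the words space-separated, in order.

Line 1: ['music', 'everything'] (min_width=16, slack=2)
Line 2: ['as', 'year', 'data', 'blue'] (min_width=17, slack=1)
Line 3: ['cloud', 'walk', 'book'] (min_width=15, slack=3)
Line 4: ['this', 'draw', 'hard'] (min_width=14, slack=4)
Line 5: ['rain', 'chair', 'book'] (min_width=15, slack=3)
Line 6: ['paper', 'bird', 'are'] (min_width=14, slack=4)
Line 7: ['electric', 'language'] (min_width=17, slack=1)
Line 8: ['owl', 'bridge'] (min_width=10, slack=8)
Line 9: ['mountain'] (min_width=8, slack=10)

Answer: music everything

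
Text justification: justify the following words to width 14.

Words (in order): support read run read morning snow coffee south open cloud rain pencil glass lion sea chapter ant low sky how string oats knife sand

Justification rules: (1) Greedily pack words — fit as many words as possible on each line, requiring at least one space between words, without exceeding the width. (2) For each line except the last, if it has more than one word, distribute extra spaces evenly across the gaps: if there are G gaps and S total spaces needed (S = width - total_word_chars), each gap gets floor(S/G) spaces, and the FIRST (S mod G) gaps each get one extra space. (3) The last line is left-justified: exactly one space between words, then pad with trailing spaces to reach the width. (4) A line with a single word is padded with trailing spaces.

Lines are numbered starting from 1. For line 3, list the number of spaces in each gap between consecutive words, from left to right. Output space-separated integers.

Line 1: ['support', 'read'] (min_width=12, slack=2)
Line 2: ['run', 'read'] (min_width=8, slack=6)
Line 3: ['morning', 'snow'] (min_width=12, slack=2)
Line 4: ['coffee', 'south'] (min_width=12, slack=2)
Line 5: ['open', 'cloud'] (min_width=10, slack=4)
Line 6: ['rain', 'pencil'] (min_width=11, slack=3)
Line 7: ['glass', 'lion', 'sea'] (min_width=14, slack=0)
Line 8: ['chapter', 'ant'] (min_width=11, slack=3)
Line 9: ['low', 'sky', 'how'] (min_width=11, slack=3)
Line 10: ['string', 'oats'] (min_width=11, slack=3)
Line 11: ['knife', 'sand'] (min_width=10, slack=4)

Answer: 3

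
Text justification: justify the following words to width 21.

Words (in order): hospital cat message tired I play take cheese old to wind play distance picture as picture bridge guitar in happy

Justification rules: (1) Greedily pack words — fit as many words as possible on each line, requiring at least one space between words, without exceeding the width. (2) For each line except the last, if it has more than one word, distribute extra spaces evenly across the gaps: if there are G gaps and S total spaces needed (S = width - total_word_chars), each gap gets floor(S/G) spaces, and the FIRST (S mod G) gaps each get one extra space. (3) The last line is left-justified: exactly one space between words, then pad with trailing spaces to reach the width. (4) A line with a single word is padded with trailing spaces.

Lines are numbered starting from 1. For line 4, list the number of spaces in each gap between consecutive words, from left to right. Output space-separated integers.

Answer: 1 1

Derivation:
Line 1: ['hospital', 'cat', 'message'] (min_width=20, slack=1)
Line 2: ['tired', 'I', 'play', 'take'] (min_width=17, slack=4)
Line 3: ['cheese', 'old', 'to', 'wind'] (min_width=18, slack=3)
Line 4: ['play', 'distance', 'picture'] (min_width=21, slack=0)
Line 5: ['as', 'picture', 'bridge'] (min_width=17, slack=4)
Line 6: ['guitar', 'in', 'happy'] (min_width=15, slack=6)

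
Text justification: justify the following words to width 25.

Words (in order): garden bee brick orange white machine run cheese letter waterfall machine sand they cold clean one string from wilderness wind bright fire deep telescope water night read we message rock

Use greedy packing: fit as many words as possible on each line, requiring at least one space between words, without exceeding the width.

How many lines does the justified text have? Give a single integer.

Answer: 8

Derivation:
Line 1: ['garden', 'bee', 'brick', 'orange'] (min_width=23, slack=2)
Line 2: ['white', 'machine', 'run', 'cheese'] (min_width=24, slack=1)
Line 3: ['letter', 'waterfall', 'machine'] (min_width=24, slack=1)
Line 4: ['sand', 'they', 'cold', 'clean', 'one'] (min_width=24, slack=1)
Line 5: ['string', 'from', 'wilderness'] (min_width=22, slack=3)
Line 6: ['wind', 'bright', 'fire', 'deep'] (min_width=21, slack=4)
Line 7: ['telescope', 'water', 'night'] (min_width=21, slack=4)
Line 8: ['read', 'we', 'message', 'rock'] (min_width=20, slack=5)
Total lines: 8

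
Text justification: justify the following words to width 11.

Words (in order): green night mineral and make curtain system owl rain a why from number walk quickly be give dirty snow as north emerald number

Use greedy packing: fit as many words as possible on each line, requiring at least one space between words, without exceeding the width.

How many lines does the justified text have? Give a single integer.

Line 1: ['green', 'night'] (min_width=11, slack=0)
Line 2: ['mineral', 'and'] (min_width=11, slack=0)
Line 3: ['make'] (min_width=4, slack=7)
Line 4: ['curtain'] (min_width=7, slack=4)
Line 5: ['system', 'owl'] (min_width=10, slack=1)
Line 6: ['rain', 'a', 'why'] (min_width=10, slack=1)
Line 7: ['from', 'number'] (min_width=11, slack=0)
Line 8: ['walk'] (min_width=4, slack=7)
Line 9: ['quickly', 'be'] (min_width=10, slack=1)
Line 10: ['give', 'dirty'] (min_width=10, slack=1)
Line 11: ['snow', 'as'] (min_width=7, slack=4)
Line 12: ['north'] (min_width=5, slack=6)
Line 13: ['emerald'] (min_width=7, slack=4)
Line 14: ['number'] (min_width=6, slack=5)
Total lines: 14

Answer: 14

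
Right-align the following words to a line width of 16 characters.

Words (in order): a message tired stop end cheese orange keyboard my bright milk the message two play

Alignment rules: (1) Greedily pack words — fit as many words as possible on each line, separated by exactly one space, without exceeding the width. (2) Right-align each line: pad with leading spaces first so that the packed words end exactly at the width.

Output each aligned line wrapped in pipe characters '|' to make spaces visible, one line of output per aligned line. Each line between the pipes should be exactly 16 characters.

Answer: | a message tired|
| stop end cheese|
| orange keyboard|
|  my bright milk|
| the message two|
|            play|

Derivation:
Line 1: ['a', 'message', 'tired'] (min_width=15, slack=1)
Line 2: ['stop', 'end', 'cheese'] (min_width=15, slack=1)
Line 3: ['orange', 'keyboard'] (min_width=15, slack=1)
Line 4: ['my', 'bright', 'milk'] (min_width=14, slack=2)
Line 5: ['the', 'message', 'two'] (min_width=15, slack=1)
Line 6: ['play'] (min_width=4, slack=12)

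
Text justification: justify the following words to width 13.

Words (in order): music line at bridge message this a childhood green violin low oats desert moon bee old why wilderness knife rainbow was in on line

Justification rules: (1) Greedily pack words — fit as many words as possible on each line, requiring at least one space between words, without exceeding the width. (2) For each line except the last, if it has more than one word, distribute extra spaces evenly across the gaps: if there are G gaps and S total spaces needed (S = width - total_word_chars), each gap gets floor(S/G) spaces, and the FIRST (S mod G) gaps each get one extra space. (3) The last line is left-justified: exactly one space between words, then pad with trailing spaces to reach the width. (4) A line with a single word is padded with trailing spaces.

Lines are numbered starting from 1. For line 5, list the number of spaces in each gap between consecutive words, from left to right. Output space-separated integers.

Answer: 2

Derivation:
Line 1: ['music', 'line', 'at'] (min_width=13, slack=0)
Line 2: ['bridge'] (min_width=6, slack=7)
Line 3: ['message', 'this'] (min_width=12, slack=1)
Line 4: ['a', 'childhood'] (min_width=11, slack=2)
Line 5: ['green', 'violin'] (min_width=12, slack=1)
Line 6: ['low', 'oats'] (min_width=8, slack=5)
Line 7: ['desert', 'moon'] (min_width=11, slack=2)
Line 8: ['bee', 'old', 'why'] (min_width=11, slack=2)
Line 9: ['wilderness'] (min_width=10, slack=3)
Line 10: ['knife', 'rainbow'] (min_width=13, slack=0)
Line 11: ['was', 'in', 'on'] (min_width=9, slack=4)
Line 12: ['line'] (min_width=4, slack=9)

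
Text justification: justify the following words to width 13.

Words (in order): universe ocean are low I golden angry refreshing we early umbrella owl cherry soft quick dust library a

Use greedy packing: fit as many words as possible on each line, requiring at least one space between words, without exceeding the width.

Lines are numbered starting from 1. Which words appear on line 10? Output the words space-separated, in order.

Answer: library a

Derivation:
Line 1: ['universe'] (min_width=8, slack=5)
Line 2: ['ocean', 'are', 'low'] (min_width=13, slack=0)
Line 3: ['I', 'golden'] (min_width=8, slack=5)
Line 4: ['angry'] (min_width=5, slack=8)
Line 5: ['refreshing', 'we'] (min_width=13, slack=0)
Line 6: ['early'] (min_width=5, slack=8)
Line 7: ['umbrella', 'owl'] (min_width=12, slack=1)
Line 8: ['cherry', 'soft'] (min_width=11, slack=2)
Line 9: ['quick', 'dust'] (min_width=10, slack=3)
Line 10: ['library', 'a'] (min_width=9, slack=4)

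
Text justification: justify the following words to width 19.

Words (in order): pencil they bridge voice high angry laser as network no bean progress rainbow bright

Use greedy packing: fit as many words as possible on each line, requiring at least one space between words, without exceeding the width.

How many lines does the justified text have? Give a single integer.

Answer: 5

Derivation:
Line 1: ['pencil', 'they', 'bridge'] (min_width=18, slack=1)
Line 2: ['voice', 'high', 'angry'] (min_width=16, slack=3)
Line 3: ['laser', 'as', 'network', 'no'] (min_width=19, slack=0)
Line 4: ['bean', 'progress'] (min_width=13, slack=6)
Line 5: ['rainbow', 'bright'] (min_width=14, slack=5)
Total lines: 5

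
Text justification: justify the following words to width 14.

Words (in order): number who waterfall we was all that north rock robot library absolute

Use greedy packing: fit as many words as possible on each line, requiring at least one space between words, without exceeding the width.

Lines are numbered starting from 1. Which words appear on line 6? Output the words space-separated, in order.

Answer: absolute

Derivation:
Line 1: ['number', 'who'] (min_width=10, slack=4)
Line 2: ['waterfall', 'we'] (min_width=12, slack=2)
Line 3: ['was', 'all', 'that'] (min_width=12, slack=2)
Line 4: ['north', 'rock'] (min_width=10, slack=4)
Line 5: ['robot', 'library'] (min_width=13, slack=1)
Line 6: ['absolute'] (min_width=8, slack=6)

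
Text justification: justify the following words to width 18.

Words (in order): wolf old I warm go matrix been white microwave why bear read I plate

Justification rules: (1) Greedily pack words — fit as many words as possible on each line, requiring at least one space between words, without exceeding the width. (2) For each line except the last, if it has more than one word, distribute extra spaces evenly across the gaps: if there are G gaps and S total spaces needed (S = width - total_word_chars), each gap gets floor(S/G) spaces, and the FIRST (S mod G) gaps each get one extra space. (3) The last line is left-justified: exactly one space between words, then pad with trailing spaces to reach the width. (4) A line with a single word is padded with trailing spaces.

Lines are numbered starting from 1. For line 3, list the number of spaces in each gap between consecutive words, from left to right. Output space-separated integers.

Line 1: ['wolf', 'old', 'I', 'warm', 'go'] (min_width=18, slack=0)
Line 2: ['matrix', 'been', 'white'] (min_width=17, slack=1)
Line 3: ['microwave', 'why', 'bear'] (min_width=18, slack=0)
Line 4: ['read', 'I', 'plate'] (min_width=12, slack=6)

Answer: 1 1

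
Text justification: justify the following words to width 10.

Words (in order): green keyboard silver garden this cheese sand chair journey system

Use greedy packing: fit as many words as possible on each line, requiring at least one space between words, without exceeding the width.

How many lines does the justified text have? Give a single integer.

Answer: 9

Derivation:
Line 1: ['green'] (min_width=5, slack=5)
Line 2: ['keyboard'] (min_width=8, slack=2)
Line 3: ['silver'] (min_width=6, slack=4)
Line 4: ['garden'] (min_width=6, slack=4)
Line 5: ['this'] (min_width=4, slack=6)
Line 6: ['cheese'] (min_width=6, slack=4)
Line 7: ['sand', 'chair'] (min_width=10, slack=0)
Line 8: ['journey'] (min_width=7, slack=3)
Line 9: ['system'] (min_width=6, slack=4)
Total lines: 9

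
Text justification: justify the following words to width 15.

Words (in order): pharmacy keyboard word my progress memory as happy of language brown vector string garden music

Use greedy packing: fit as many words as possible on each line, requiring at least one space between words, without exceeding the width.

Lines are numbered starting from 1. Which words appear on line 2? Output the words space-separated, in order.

Line 1: ['pharmacy'] (min_width=8, slack=7)
Line 2: ['keyboard', 'word'] (min_width=13, slack=2)
Line 3: ['my', 'progress'] (min_width=11, slack=4)
Line 4: ['memory', 'as', 'happy'] (min_width=15, slack=0)
Line 5: ['of', 'language'] (min_width=11, slack=4)
Line 6: ['brown', 'vector'] (min_width=12, slack=3)
Line 7: ['string', 'garden'] (min_width=13, slack=2)
Line 8: ['music'] (min_width=5, slack=10)

Answer: keyboard word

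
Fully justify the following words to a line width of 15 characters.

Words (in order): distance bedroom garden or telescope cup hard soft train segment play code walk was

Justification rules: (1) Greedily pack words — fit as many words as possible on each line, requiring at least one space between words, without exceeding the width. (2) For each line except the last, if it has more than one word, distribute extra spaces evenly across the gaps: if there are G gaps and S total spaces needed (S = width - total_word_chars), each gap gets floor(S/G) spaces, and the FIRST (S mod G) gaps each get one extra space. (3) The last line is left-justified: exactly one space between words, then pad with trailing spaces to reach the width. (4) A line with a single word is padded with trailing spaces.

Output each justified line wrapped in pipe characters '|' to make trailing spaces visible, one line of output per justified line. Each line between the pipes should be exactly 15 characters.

Answer: |distance       |
|bedroom  garden|
|or    telescope|
|cup  hard  soft|
|train   segment|
|play  code walk|
|was            |

Derivation:
Line 1: ['distance'] (min_width=8, slack=7)
Line 2: ['bedroom', 'garden'] (min_width=14, slack=1)
Line 3: ['or', 'telescope'] (min_width=12, slack=3)
Line 4: ['cup', 'hard', 'soft'] (min_width=13, slack=2)
Line 5: ['train', 'segment'] (min_width=13, slack=2)
Line 6: ['play', 'code', 'walk'] (min_width=14, slack=1)
Line 7: ['was'] (min_width=3, slack=12)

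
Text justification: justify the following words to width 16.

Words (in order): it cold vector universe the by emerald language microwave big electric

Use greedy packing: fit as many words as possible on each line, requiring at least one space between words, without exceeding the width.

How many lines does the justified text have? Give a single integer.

Answer: 5

Derivation:
Line 1: ['it', 'cold', 'vector'] (min_width=14, slack=2)
Line 2: ['universe', 'the', 'by'] (min_width=15, slack=1)
Line 3: ['emerald', 'language'] (min_width=16, slack=0)
Line 4: ['microwave', 'big'] (min_width=13, slack=3)
Line 5: ['electric'] (min_width=8, slack=8)
Total lines: 5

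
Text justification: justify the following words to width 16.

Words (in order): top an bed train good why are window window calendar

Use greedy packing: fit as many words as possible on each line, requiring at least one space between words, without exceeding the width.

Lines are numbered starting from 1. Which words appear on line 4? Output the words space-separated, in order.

Line 1: ['top', 'an', 'bed', 'train'] (min_width=16, slack=0)
Line 2: ['good', 'why', 'are'] (min_width=12, slack=4)
Line 3: ['window', 'window'] (min_width=13, slack=3)
Line 4: ['calendar'] (min_width=8, slack=8)

Answer: calendar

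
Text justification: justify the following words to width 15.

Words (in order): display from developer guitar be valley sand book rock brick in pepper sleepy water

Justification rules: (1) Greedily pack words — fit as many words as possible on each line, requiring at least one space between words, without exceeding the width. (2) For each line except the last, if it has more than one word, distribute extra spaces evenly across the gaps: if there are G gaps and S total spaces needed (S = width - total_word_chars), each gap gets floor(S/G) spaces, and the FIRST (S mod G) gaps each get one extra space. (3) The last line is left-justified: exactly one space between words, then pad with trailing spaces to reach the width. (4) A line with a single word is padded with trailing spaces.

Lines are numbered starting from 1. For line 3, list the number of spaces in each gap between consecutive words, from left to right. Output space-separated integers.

Line 1: ['display', 'from'] (min_width=12, slack=3)
Line 2: ['developer'] (min_width=9, slack=6)
Line 3: ['guitar', 'be'] (min_width=9, slack=6)
Line 4: ['valley', 'sand'] (min_width=11, slack=4)
Line 5: ['book', 'rock', 'brick'] (min_width=15, slack=0)
Line 6: ['in', 'pepper'] (min_width=9, slack=6)
Line 7: ['sleepy', 'water'] (min_width=12, slack=3)

Answer: 7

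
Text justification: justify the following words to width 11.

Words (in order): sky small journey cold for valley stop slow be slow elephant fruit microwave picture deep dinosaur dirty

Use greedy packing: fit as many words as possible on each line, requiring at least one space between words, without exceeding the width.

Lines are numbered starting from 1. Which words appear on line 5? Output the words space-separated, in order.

Answer: slow be

Derivation:
Line 1: ['sky', 'small'] (min_width=9, slack=2)
Line 2: ['journey'] (min_width=7, slack=4)
Line 3: ['cold', 'for'] (min_width=8, slack=3)
Line 4: ['valley', 'stop'] (min_width=11, slack=0)
Line 5: ['slow', 'be'] (min_width=7, slack=4)
Line 6: ['slow'] (min_width=4, slack=7)
Line 7: ['elephant'] (min_width=8, slack=3)
Line 8: ['fruit'] (min_width=5, slack=6)
Line 9: ['microwave'] (min_width=9, slack=2)
Line 10: ['picture'] (min_width=7, slack=4)
Line 11: ['deep'] (min_width=4, slack=7)
Line 12: ['dinosaur'] (min_width=8, slack=3)
Line 13: ['dirty'] (min_width=5, slack=6)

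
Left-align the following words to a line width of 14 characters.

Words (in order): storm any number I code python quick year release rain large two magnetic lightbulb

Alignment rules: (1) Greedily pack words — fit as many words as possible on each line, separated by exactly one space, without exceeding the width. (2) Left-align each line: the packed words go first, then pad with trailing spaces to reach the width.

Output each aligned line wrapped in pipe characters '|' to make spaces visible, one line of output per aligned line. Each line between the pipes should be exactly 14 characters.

Line 1: ['storm', 'any'] (min_width=9, slack=5)
Line 2: ['number', 'I', 'code'] (min_width=13, slack=1)
Line 3: ['python', 'quick'] (min_width=12, slack=2)
Line 4: ['year', 'release'] (min_width=12, slack=2)
Line 5: ['rain', 'large', 'two'] (min_width=14, slack=0)
Line 6: ['magnetic'] (min_width=8, slack=6)
Line 7: ['lightbulb'] (min_width=9, slack=5)

Answer: |storm any     |
|number I code |
|python quick  |
|year release  |
|rain large two|
|magnetic      |
|lightbulb     |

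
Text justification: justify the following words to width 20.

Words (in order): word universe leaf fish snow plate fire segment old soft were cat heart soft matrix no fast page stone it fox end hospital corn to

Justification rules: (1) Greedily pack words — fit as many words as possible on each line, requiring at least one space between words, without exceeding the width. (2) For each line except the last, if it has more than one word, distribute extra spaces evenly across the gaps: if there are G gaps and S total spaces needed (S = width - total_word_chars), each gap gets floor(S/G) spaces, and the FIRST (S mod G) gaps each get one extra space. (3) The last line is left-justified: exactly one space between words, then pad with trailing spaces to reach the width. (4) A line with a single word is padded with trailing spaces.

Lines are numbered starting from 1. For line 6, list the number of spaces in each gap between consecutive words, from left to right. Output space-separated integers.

Line 1: ['word', 'universe', 'leaf'] (min_width=18, slack=2)
Line 2: ['fish', 'snow', 'plate', 'fire'] (min_width=20, slack=0)
Line 3: ['segment', 'old', 'soft'] (min_width=16, slack=4)
Line 4: ['were', 'cat', 'heart', 'soft'] (min_width=19, slack=1)
Line 5: ['matrix', 'no', 'fast', 'page'] (min_width=19, slack=1)
Line 6: ['stone', 'it', 'fox', 'end'] (min_width=16, slack=4)
Line 7: ['hospital', 'corn', 'to'] (min_width=16, slack=4)

Answer: 3 2 2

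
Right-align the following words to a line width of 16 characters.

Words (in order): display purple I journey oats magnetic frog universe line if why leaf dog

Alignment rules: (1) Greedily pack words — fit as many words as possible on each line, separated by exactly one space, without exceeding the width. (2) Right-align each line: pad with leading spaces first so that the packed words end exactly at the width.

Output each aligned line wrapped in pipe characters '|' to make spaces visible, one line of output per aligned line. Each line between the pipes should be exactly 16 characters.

Answer: |display purple I|
|    journey oats|
|   magnetic frog|
|universe line if|
|    why leaf dog|

Derivation:
Line 1: ['display', 'purple', 'I'] (min_width=16, slack=0)
Line 2: ['journey', 'oats'] (min_width=12, slack=4)
Line 3: ['magnetic', 'frog'] (min_width=13, slack=3)
Line 4: ['universe', 'line', 'if'] (min_width=16, slack=0)
Line 5: ['why', 'leaf', 'dog'] (min_width=12, slack=4)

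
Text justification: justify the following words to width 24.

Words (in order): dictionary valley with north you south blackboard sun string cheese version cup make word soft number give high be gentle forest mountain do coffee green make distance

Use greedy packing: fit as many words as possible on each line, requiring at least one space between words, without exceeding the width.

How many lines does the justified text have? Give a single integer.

Answer: 8

Derivation:
Line 1: ['dictionary', 'valley', 'with'] (min_width=22, slack=2)
Line 2: ['north', 'you', 'south'] (min_width=15, slack=9)
Line 3: ['blackboard', 'sun', 'string'] (min_width=21, slack=3)
Line 4: ['cheese', 'version', 'cup', 'make'] (min_width=23, slack=1)
Line 5: ['word', 'soft', 'number', 'give'] (min_width=21, slack=3)
Line 6: ['high', 'be', 'gentle', 'forest'] (min_width=21, slack=3)
Line 7: ['mountain', 'do', 'coffee', 'green'] (min_width=24, slack=0)
Line 8: ['make', 'distance'] (min_width=13, slack=11)
Total lines: 8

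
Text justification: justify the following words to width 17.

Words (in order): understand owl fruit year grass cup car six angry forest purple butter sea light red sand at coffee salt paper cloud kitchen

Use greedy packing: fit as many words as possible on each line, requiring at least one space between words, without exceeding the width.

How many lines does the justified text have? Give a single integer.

Answer: 8

Derivation:
Line 1: ['understand', 'owl'] (min_width=14, slack=3)
Line 2: ['fruit', 'year', 'grass'] (min_width=16, slack=1)
Line 3: ['cup', 'car', 'six', 'angry'] (min_width=17, slack=0)
Line 4: ['forest', 'purple'] (min_width=13, slack=4)
Line 5: ['butter', 'sea', 'light'] (min_width=16, slack=1)
Line 6: ['red', 'sand', 'at'] (min_width=11, slack=6)
Line 7: ['coffee', 'salt', 'paper'] (min_width=17, slack=0)
Line 8: ['cloud', 'kitchen'] (min_width=13, slack=4)
Total lines: 8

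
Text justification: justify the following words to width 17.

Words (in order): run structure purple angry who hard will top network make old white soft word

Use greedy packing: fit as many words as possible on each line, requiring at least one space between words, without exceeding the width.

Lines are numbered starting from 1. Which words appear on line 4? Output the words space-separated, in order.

Answer: network make old

Derivation:
Line 1: ['run', 'structure'] (min_width=13, slack=4)
Line 2: ['purple', 'angry', 'who'] (min_width=16, slack=1)
Line 3: ['hard', 'will', 'top'] (min_width=13, slack=4)
Line 4: ['network', 'make', 'old'] (min_width=16, slack=1)
Line 5: ['white', 'soft', 'word'] (min_width=15, slack=2)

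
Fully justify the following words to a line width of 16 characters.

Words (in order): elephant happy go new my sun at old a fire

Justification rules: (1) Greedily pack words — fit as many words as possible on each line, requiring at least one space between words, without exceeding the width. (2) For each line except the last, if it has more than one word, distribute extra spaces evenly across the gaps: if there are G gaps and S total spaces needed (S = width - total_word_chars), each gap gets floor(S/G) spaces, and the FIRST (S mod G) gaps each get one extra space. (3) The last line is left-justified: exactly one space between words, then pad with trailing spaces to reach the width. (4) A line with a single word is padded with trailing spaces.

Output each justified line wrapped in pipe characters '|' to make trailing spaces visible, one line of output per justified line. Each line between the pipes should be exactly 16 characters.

Line 1: ['elephant', 'happy'] (min_width=14, slack=2)
Line 2: ['go', 'new', 'my', 'sun', 'at'] (min_width=16, slack=0)
Line 3: ['old', 'a', 'fire'] (min_width=10, slack=6)

Answer: |elephant   happy|
|go new my sun at|
|old a fire      |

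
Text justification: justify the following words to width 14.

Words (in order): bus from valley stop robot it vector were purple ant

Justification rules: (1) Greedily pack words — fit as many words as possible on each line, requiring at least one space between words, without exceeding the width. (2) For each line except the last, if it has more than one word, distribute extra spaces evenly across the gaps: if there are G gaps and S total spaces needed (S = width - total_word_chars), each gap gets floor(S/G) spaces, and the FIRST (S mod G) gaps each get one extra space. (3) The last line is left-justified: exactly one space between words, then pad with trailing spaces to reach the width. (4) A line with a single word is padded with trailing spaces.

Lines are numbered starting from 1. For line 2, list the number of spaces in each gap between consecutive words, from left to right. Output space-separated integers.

Line 1: ['bus', 'from'] (min_width=8, slack=6)
Line 2: ['valley', 'stop'] (min_width=11, slack=3)
Line 3: ['robot', 'it'] (min_width=8, slack=6)
Line 4: ['vector', 'were'] (min_width=11, slack=3)
Line 5: ['purple', 'ant'] (min_width=10, slack=4)

Answer: 4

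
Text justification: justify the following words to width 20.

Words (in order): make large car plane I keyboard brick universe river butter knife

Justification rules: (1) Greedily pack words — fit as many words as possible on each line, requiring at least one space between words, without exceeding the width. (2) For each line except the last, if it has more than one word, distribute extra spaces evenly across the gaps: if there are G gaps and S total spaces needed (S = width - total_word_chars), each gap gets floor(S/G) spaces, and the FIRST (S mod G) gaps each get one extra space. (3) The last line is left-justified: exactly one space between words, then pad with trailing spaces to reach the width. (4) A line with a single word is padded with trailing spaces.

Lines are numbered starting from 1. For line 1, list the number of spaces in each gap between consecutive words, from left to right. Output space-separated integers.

Answer: 1 1 1

Derivation:
Line 1: ['make', 'large', 'car', 'plane'] (min_width=20, slack=0)
Line 2: ['I', 'keyboard', 'brick'] (min_width=16, slack=4)
Line 3: ['universe', 'river'] (min_width=14, slack=6)
Line 4: ['butter', 'knife'] (min_width=12, slack=8)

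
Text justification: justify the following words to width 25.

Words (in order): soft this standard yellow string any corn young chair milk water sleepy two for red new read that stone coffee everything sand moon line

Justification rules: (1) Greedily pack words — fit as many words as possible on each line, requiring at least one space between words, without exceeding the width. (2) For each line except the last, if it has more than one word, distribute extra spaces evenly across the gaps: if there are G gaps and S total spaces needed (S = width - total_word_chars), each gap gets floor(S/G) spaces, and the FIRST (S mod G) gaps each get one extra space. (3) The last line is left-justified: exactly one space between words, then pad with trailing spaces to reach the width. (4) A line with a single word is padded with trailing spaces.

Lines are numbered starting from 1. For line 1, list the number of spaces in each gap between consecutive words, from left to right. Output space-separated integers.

Answer: 1 1 1

Derivation:
Line 1: ['soft', 'this', 'standard', 'yellow'] (min_width=25, slack=0)
Line 2: ['string', 'any', 'corn', 'young'] (min_width=21, slack=4)
Line 3: ['chair', 'milk', 'water', 'sleepy'] (min_width=23, slack=2)
Line 4: ['two', 'for', 'red', 'new', 'read', 'that'] (min_width=25, slack=0)
Line 5: ['stone', 'coffee', 'everything'] (min_width=23, slack=2)
Line 6: ['sand', 'moon', 'line'] (min_width=14, slack=11)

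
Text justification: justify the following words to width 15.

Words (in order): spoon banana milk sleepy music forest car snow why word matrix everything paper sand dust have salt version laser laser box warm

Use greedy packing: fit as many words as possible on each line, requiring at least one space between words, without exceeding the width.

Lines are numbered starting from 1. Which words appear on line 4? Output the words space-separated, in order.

Line 1: ['spoon', 'banana'] (min_width=12, slack=3)
Line 2: ['milk', 'sleepy'] (min_width=11, slack=4)
Line 3: ['music', 'forest'] (min_width=12, slack=3)
Line 4: ['car', 'snow', 'why'] (min_width=12, slack=3)
Line 5: ['word', 'matrix'] (min_width=11, slack=4)
Line 6: ['everything'] (min_width=10, slack=5)
Line 7: ['paper', 'sand', 'dust'] (min_width=15, slack=0)
Line 8: ['have', 'salt'] (min_width=9, slack=6)
Line 9: ['version', 'laser'] (min_width=13, slack=2)
Line 10: ['laser', 'box', 'warm'] (min_width=14, slack=1)

Answer: car snow why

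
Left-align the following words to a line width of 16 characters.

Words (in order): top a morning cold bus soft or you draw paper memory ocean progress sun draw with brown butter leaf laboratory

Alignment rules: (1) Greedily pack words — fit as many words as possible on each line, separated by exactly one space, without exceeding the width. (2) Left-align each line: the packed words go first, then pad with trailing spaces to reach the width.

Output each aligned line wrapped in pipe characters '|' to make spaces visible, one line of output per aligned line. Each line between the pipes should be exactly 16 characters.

Answer: |top a morning   |
|cold bus soft or|
|you draw paper  |
|memory ocean    |
|progress sun    |
|draw with brown |
|butter leaf     |
|laboratory      |

Derivation:
Line 1: ['top', 'a', 'morning'] (min_width=13, slack=3)
Line 2: ['cold', 'bus', 'soft', 'or'] (min_width=16, slack=0)
Line 3: ['you', 'draw', 'paper'] (min_width=14, slack=2)
Line 4: ['memory', 'ocean'] (min_width=12, slack=4)
Line 5: ['progress', 'sun'] (min_width=12, slack=4)
Line 6: ['draw', 'with', 'brown'] (min_width=15, slack=1)
Line 7: ['butter', 'leaf'] (min_width=11, slack=5)
Line 8: ['laboratory'] (min_width=10, slack=6)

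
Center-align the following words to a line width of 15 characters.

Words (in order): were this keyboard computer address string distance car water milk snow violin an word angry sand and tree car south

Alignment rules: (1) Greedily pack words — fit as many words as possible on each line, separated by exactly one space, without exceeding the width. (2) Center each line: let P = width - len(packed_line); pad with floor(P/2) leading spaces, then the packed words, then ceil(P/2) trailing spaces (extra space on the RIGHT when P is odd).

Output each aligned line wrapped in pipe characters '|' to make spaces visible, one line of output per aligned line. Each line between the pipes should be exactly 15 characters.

Answer: |   were this   |
|   keyboard    |
|   computer    |
|address string |
| distance car  |
|water milk snow|
|violin an word |
|angry sand and |
|tree car south |

Derivation:
Line 1: ['were', 'this'] (min_width=9, slack=6)
Line 2: ['keyboard'] (min_width=8, slack=7)
Line 3: ['computer'] (min_width=8, slack=7)
Line 4: ['address', 'string'] (min_width=14, slack=1)
Line 5: ['distance', 'car'] (min_width=12, slack=3)
Line 6: ['water', 'milk', 'snow'] (min_width=15, slack=0)
Line 7: ['violin', 'an', 'word'] (min_width=14, slack=1)
Line 8: ['angry', 'sand', 'and'] (min_width=14, slack=1)
Line 9: ['tree', 'car', 'south'] (min_width=14, slack=1)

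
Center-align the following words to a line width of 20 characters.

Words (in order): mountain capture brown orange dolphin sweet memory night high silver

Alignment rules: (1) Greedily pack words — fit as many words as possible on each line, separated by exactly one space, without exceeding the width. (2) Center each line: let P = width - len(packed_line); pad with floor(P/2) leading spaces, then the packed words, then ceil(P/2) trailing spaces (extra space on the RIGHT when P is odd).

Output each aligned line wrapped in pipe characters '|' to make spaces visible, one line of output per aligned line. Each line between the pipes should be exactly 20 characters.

Answer: |  mountain capture  |
|brown orange dolphin|
| sweet memory night |
|    high silver     |

Derivation:
Line 1: ['mountain', 'capture'] (min_width=16, slack=4)
Line 2: ['brown', 'orange', 'dolphin'] (min_width=20, slack=0)
Line 3: ['sweet', 'memory', 'night'] (min_width=18, slack=2)
Line 4: ['high', 'silver'] (min_width=11, slack=9)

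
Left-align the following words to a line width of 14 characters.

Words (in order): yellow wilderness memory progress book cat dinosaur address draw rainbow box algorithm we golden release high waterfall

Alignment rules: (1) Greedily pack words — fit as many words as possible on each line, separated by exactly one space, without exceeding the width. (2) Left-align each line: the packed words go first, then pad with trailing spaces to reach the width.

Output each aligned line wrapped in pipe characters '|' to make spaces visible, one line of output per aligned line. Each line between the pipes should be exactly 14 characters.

Answer: |yellow        |
|wilderness    |
|memory        |
|progress book |
|cat dinosaur  |
|address draw  |
|rainbow box   |
|algorithm we  |
|golden release|
|high waterfall|

Derivation:
Line 1: ['yellow'] (min_width=6, slack=8)
Line 2: ['wilderness'] (min_width=10, slack=4)
Line 3: ['memory'] (min_width=6, slack=8)
Line 4: ['progress', 'book'] (min_width=13, slack=1)
Line 5: ['cat', 'dinosaur'] (min_width=12, slack=2)
Line 6: ['address', 'draw'] (min_width=12, slack=2)
Line 7: ['rainbow', 'box'] (min_width=11, slack=3)
Line 8: ['algorithm', 'we'] (min_width=12, slack=2)
Line 9: ['golden', 'release'] (min_width=14, slack=0)
Line 10: ['high', 'waterfall'] (min_width=14, slack=0)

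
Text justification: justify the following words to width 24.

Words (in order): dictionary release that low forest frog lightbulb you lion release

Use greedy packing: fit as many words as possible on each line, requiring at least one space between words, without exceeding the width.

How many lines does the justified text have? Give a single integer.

Line 1: ['dictionary', 'release', 'that'] (min_width=23, slack=1)
Line 2: ['low', 'forest', 'frog'] (min_width=15, slack=9)
Line 3: ['lightbulb', 'you', 'lion'] (min_width=18, slack=6)
Line 4: ['release'] (min_width=7, slack=17)
Total lines: 4

Answer: 4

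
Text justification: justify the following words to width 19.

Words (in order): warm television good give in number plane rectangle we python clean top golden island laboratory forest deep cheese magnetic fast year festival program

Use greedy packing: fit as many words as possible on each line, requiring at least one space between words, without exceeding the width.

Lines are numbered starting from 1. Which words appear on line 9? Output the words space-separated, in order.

Answer: festival program

Derivation:
Line 1: ['warm', 'television'] (min_width=15, slack=4)
Line 2: ['good', 'give', 'in', 'number'] (min_width=19, slack=0)
Line 3: ['plane', 'rectangle', 'we'] (min_width=18, slack=1)
Line 4: ['python', 'clean', 'top'] (min_width=16, slack=3)
Line 5: ['golden', 'island'] (min_width=13, slack=6)
Line 6: ['laboratory', 'forest'] (min_width=17, slack=2)
Line 7: ['deep', 'cheese'] (min_width=11, slack=8)
Line 8: ['magnetic', 'fast', 'year'] (min_width=18, slack=1)
Line 9: ['festival', 'program'] (min_width=16, slack=3)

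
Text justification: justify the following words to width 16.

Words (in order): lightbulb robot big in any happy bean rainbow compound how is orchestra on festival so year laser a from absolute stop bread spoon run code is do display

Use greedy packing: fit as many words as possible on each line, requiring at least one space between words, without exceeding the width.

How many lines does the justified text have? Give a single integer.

Answer: 11

Derivation:
Line 1: ['lightbulb', 'robot'] (min_width=15, slack=1)
Line 2: ['big', 'in', 'any', 'happy'] (min_width=16, slack=0)
Line 3: ['bean', 'rainbow'] (min_width=12, slack=4)
Line 4: ['compound', 'how', 'is'] (min_width=15, slack=1)
Line 5: ['orchestra', 'on'] (min_width=12, slack=4)
Line 6: ['festival', 'so', 'year'] (min_width=16, slack=0)
Line 7: ['laser', 'a', 'from'] (min_width=12, slack=4)
Line 8: ['absolute', 'stop'] (min_width=13, slack=3)
Line 9: ['bread', 'spoon', 'run'] (min_width=15, slack=1)
Line 10: ['code', 'is', 'do'] (min_width=10, slack=6)
Line 11: ['display'] (min_width=7, slack=9)
Total lines: 11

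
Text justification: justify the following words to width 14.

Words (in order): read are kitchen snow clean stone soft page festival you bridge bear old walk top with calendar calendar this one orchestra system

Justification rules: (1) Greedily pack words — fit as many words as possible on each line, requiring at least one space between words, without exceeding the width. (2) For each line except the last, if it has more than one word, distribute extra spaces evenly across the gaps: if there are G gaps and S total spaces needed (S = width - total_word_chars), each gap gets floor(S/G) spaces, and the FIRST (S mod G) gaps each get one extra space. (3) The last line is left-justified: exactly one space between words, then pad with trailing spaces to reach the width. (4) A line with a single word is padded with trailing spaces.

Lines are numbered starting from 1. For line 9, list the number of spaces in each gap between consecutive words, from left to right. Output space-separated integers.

Line 1: ['read', 'are'] (min_width=8, slack=6)
Line 2: ['kitchen', 'snow'] (min_width=12, slack=2)
Line 3: ['clean', 'stone'] (min_width=11, slack=3)
Line 4: ['soft', 'page'] (min_width=9, slack=5)
Line 5: ['festival', 'you'] (min_width=12, slack=2)
Line 6: ['bridge', 'bear'] (min_width=11, slack=3)
Line 7: ['old', 'walk', 'top'] (min_width=12, slack=2)
Line 8: ['with', 'calendar'] (min_width=13, slack=1)
Line 9: ['calendar', 'this'] (min_width=13, slack=1)
Line 10: ['one', 'orchestra'] (min_width=13, slack=1)
Line 11: ['system'] (min_width=6, slack=8)

Answer: 2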